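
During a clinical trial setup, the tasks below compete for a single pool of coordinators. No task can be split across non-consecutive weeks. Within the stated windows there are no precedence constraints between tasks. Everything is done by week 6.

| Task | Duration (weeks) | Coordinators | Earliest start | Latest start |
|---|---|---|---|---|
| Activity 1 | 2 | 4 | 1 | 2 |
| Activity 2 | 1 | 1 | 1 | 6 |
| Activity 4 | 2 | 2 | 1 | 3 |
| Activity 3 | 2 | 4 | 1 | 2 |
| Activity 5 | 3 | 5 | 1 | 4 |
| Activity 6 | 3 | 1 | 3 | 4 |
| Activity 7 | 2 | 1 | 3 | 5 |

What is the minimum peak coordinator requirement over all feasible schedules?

8

Early-start (Activity 1@1, Activity 2@1, Activity 4@1, Activity 3@1, Activity 5@1, Activity 6@3, Activity 7@3) gives peak 16: w1:16  w2:15  w3:7  w4:2  w5:1  w6:0.
Shift Activity 4→3, Activity 3→2, Activity 5→4, Activity 7→5.
Schedule Activity 1@1, Activity 2@1, Activity 4@3, Activity 3@2, Activity 5@4, Activity 6@3, Activity 7@5: w1:5  w2:8  w3:7  w4:8  w5:7  w6:6 — peak 8.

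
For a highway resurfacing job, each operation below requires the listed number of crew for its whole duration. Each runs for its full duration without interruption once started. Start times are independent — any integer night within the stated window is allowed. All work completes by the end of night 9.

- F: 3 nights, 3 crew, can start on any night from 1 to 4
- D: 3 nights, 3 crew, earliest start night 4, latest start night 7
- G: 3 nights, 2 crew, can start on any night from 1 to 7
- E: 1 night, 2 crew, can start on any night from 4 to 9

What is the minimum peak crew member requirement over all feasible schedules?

Early-start (F@1, D@4, G@1, E@4) gives peak 5: n1:5  n2:5  n3:5  n4:5  n5:3  n6:3  n7:0  n8:0  n9:0.
Shift G→7, E→7.
Schedule F@1, D@4, G@7, E@7: n1:3  n2:3  n3:3  n4:3  n5:3  n6:3  n7:4  n8:2  n9:2 — peak 4.

4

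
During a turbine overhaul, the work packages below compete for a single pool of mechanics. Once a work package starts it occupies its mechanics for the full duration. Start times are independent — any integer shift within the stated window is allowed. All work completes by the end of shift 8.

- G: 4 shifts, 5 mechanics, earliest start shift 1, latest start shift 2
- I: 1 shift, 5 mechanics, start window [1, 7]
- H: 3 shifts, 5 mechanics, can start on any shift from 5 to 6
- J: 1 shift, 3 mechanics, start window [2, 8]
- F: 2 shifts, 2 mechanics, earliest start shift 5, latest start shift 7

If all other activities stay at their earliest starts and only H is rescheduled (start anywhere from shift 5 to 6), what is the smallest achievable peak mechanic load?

10

H@5: s1:10  s2:8  s3:5  s4:5  s5:7  s6:7  s7:5  s8:0 → peak 10
H@6: s1:10  s2:8  s3:5  s4:5  s5:2  s6:7  s7:5  s8:5 → peak 10
Best is H@5, peak 10.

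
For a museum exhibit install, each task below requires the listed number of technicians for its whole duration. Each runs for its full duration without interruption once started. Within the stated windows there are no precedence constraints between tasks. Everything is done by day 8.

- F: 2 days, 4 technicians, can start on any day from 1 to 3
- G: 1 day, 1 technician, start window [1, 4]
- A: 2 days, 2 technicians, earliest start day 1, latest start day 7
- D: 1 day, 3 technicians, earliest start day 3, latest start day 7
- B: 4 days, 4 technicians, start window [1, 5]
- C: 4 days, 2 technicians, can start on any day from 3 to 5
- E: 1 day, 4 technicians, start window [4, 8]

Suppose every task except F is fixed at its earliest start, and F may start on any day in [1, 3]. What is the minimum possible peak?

11

F@1: d1:11  d2:10  d3:9  d4:10  d5:2  d6:2  d7:0  d8:0 → peak 11
F@2: d1:7  d2:10  d3:13  d4:10  d5:2  d6:2  d7:0  d8:0 → peak 13
F@3: d1:7  d2:6  d3:13  d4:14  d5:2  d6:2  d7:0  d8:0 → peak 14
Best is F@1, peak 11.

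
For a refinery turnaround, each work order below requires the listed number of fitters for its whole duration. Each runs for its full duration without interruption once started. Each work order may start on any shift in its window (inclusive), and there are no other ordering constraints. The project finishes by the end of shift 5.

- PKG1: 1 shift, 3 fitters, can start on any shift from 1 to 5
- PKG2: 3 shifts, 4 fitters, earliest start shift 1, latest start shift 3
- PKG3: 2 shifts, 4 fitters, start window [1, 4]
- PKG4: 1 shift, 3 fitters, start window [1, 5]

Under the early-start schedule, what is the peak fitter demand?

14

Early-start schedule: PKG1@1, PKG2@1, PKG3@1, PKG4@1.
Load per shift: shift 1: 14, shift 2: 8, shift 3: 4, shift 4: 0, shift 5: 0.
Peak is 14.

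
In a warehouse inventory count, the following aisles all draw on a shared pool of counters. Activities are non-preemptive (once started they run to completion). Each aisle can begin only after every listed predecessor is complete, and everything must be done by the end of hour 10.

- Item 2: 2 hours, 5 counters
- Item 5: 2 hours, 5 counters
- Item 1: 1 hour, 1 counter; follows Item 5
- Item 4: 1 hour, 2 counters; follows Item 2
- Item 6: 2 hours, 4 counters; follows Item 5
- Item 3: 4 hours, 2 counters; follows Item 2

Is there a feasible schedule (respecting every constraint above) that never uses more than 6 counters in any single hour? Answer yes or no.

yes

Schedule Item 2@1, Item 5@3, Item 1@5, Item 4@5, Item 6@9, Item 3@5: h1:5  h2:5  h3:5  h4:5  h5:5  h6:2  h7:2  h8:2  h9:4  h10:4 — peak 5 ≤ 6.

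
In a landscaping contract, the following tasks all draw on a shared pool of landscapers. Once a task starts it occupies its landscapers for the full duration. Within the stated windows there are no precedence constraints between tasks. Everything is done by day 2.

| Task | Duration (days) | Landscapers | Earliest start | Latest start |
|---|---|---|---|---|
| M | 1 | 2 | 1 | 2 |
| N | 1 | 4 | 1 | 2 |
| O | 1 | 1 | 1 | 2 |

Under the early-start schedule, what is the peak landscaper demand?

Early-start schedule: M@1, N@1, O@1.
Load per day: day 1: 7, day 2: 0.
Peak is 7.

7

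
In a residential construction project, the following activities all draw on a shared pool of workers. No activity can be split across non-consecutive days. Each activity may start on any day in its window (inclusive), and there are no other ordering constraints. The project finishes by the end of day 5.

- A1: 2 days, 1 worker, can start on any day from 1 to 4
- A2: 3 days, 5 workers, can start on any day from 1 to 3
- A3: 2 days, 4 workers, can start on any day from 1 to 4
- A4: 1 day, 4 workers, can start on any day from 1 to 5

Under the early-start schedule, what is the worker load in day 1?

14

At early start, day 1 has: A1, A2, A3, A4.
Demand: 1 + 5 + 4 + 4 = 14.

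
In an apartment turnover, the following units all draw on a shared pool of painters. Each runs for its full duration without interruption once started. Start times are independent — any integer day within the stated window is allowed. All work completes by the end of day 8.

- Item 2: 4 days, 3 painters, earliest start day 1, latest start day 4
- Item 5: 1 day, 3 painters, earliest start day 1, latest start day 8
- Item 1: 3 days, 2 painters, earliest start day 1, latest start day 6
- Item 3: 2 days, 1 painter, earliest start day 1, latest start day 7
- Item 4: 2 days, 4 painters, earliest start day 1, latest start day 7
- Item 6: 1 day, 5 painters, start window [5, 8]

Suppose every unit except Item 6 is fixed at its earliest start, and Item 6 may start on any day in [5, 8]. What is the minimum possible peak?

Item 6@5: d1:13  d2:10  d3:5  d4:3  d5:5  d6:0  d7:0  d8:0 → peak 13
Item 6@6: d1:13  d2:10  d3:5  d4:3  d5:0  d6:5  d7:0  d8:0 → peak 13
Item 6@7: d1:13  d2:10  d3:5  d4:3  d5:0  d6:0  d7:5  d8:0 → peak 13
Item 6@8: d1:13  d2:10  d3:5  d4:3  d5:0  d6:0  d7:0  d8:5 → peak 13
Best is Item 6@5, peak 13.

13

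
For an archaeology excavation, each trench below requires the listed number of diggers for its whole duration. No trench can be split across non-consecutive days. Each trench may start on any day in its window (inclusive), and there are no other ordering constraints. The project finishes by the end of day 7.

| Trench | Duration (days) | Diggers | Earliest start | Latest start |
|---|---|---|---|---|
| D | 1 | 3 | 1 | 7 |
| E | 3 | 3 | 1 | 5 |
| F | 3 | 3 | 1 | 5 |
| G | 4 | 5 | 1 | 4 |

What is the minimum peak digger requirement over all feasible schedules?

8

Early-start (D@1, E@1, F@1, G@1) gives peak 14: d1:14  d2:11  d3:11  d4:5  d5:0  d6:0  d7:0.
Shift F→2, G→4.
Schedule D@1, E@1, F@2, G@4: d1:6  d2:6  d3:6  d4:8  d5:5  d6:5  d7:5 — peak 8.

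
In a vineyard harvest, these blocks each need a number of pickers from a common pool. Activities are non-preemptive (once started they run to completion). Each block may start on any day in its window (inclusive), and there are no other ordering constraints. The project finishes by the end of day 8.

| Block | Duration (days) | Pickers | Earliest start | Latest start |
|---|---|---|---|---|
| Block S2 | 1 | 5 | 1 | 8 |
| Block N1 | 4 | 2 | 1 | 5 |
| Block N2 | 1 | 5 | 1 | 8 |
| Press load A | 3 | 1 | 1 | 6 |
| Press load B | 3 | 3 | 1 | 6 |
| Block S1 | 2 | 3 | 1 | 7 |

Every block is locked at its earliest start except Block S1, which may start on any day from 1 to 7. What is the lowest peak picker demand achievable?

Block S1@1: d1:19  d2:9  d3:6  d4:2  d5:0  d6:0  d7:0  d8:0 → peak 19
Block S1@2: d1:16  d2:9  d3:9  d4:2  d5:0  d6:0  d7:0  d8:0 → peak 16
Block S1@3: d1:16  d2:6  d3:9  d4:5  d5:0  d6:0  d7:0  d8:0 → peak 16
Block S1@4: d1:16  d2:6  d3:6  d4:5  d5:3  d6:0  d7:0  d8:0 → peak 16
Block S1@5: d1:16  d2:6  d3:6  d4:2  d5:3  d6:3  d7:0  d8:0 → peak 16
Block S1@6: d1:16  d2:6  d3:6  d4:2  d5:0  d6:3  d7:3  d8:0 → peak 16
Block S1@7: d1:16  d2:6  d3:6  d4:2  d5:0  d6:0  d7:3  d8:3 → peak 16
Best is Block S1@2, peak 16.

16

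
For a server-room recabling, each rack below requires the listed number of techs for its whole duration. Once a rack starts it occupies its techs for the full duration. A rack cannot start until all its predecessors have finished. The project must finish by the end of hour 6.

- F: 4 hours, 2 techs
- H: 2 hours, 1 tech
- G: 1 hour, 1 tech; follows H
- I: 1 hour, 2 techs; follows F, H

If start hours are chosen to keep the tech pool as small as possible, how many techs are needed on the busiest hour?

3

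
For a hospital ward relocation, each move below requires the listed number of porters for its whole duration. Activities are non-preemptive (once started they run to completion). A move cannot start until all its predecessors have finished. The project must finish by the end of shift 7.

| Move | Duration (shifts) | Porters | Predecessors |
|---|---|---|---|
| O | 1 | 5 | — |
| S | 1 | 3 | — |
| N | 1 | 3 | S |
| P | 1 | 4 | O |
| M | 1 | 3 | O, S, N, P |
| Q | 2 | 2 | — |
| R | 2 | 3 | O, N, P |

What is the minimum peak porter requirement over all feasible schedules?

5

Early-start (O@1, S@1, N@2, P@2, M@3, Q@1, R@3) gives peak 10: s1:10  s2:9  s3:6  s4:3  s5:0  s6:0  s7:0.
Shift S→2, N→3, P→4, M→5, Q→2, R→6.
Schedule O@1, S@2, N@3, P@4, M@5, Q@2, R@6: s1:5  s2:5  s3:5  s4:4  s5:3  s6:3  s7:3 — peak 5.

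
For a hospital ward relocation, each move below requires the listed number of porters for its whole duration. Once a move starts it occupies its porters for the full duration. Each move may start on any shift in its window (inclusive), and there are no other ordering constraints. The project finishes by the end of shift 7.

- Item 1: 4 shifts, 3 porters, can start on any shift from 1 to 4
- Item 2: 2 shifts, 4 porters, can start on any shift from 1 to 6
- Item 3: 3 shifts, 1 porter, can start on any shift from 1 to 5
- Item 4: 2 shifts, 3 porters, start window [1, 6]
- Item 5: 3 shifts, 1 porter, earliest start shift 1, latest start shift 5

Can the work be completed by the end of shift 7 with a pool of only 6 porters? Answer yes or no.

Schedule Item 1@1, Item 2@5, Item 3@3, Item 4@1, Item 5@3: s1:6  s2:6  s3:5  s4:5  s5:6  s6:4  s7:0 — peak 6 ≤ 6.

yes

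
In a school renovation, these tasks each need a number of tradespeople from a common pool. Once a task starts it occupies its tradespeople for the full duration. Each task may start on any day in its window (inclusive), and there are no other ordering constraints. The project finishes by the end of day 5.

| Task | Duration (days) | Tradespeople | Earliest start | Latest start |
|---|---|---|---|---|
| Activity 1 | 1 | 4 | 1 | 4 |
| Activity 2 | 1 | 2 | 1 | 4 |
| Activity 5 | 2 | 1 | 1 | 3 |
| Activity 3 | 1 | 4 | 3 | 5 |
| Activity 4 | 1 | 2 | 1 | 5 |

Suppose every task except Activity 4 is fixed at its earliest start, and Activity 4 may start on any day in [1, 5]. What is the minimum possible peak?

Activity 4@1: d1:9  d2:1  d3:4  d4:0  d5:0 → peak 9
Activity 4@2: d1:7  d2:3  d3:4  d4:0  d5:0 → peak 7
Activity 4@3: d1:7  d2:1  d3:6  d4:0  d5:0 → peak 7
Activity 4@4: d1:7  d2:1  d3:4  d4:2  d5:0 → peak 7
Activity 4@5: d1:7  d2:1  d3:4  d4:0  d5:2 → peak 7
Best is Activity 4@2, peak 7.

7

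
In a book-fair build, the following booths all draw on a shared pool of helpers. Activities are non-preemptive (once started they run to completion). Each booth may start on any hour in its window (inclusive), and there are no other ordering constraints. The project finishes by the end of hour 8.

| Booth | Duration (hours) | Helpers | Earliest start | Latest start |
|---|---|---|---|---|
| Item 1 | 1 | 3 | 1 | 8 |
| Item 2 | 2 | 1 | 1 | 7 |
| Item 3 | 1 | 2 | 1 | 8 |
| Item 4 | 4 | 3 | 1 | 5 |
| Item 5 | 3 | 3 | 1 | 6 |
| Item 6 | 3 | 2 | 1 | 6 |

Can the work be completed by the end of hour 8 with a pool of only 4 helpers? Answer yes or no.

no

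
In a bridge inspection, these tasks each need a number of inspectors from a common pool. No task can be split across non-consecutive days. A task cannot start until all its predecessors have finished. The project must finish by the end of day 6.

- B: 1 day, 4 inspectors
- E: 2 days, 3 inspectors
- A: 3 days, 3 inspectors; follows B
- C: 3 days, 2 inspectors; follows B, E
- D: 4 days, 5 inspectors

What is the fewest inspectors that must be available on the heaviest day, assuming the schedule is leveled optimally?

Early-start (B@1, E@1, A@2, C@3, D@1) gives peak 12: d1:12  d2:11  d3:10  d4:10  d5:2  d6:0.
Shift D→3.
Schedule B@1, E@1, A@2, C@3, D@3: d1:7  d2:6  d3:10  d4:10  d5:7  d6:5 — peak 10.

10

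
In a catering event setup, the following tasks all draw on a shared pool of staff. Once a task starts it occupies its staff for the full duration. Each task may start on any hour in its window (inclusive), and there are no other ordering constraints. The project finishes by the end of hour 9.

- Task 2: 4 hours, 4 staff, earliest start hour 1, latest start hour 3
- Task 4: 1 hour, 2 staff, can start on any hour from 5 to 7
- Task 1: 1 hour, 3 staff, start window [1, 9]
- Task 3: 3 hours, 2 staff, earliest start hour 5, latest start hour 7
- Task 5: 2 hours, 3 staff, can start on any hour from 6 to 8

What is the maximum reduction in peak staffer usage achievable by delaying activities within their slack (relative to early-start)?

2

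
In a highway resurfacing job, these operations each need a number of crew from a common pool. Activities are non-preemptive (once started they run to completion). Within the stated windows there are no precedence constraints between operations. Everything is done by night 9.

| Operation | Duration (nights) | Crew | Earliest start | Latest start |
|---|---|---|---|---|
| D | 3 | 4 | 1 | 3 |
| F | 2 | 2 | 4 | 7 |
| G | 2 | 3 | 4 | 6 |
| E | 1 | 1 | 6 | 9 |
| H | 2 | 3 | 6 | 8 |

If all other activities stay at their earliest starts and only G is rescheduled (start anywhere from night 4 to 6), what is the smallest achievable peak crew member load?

G@4: n1:4  n2:4  n3:4  n4:5  n5:5  n6:4  n7:3  n8:0  n9:0 → peak 5
G@5: n1:4  n2:4  n3:4  n4:2  n5:5  n6:7  n7:3  n8:0  n9:0 → peak 7
G@6: n1:4  n2:4  n3:4  n4:2  n5:2  n6:7  n7:6  n8:0  n9:0 → peak 7
Best is G@4, peak 5.

5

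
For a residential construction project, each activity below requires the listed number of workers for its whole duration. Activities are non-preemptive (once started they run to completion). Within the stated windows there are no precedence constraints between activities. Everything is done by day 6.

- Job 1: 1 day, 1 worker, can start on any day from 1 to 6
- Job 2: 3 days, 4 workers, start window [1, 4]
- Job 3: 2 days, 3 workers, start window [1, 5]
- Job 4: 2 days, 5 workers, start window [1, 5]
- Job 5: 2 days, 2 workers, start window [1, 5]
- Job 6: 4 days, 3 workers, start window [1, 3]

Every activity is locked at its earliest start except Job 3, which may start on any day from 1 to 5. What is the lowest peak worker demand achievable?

15

Job 3@1: d1:18  d2:17  d3:7  d4:3  d5:0  d6:0 → peak 18
Job 3@2: d1:15  d2:17  d3:10  d4:3  d5:0  d6:0 → peak 17
Job 3@3: d1:15  d2:14  d3:10  d4:6  d5:0  d6:0 → peak 15
Job 3@4: d1:15  d2:14  d3:7  d4:6  d5:3  d6:0 → peak 15
Job 3@5: d1:15  d2:14  d3:7  d4:3  d5:3  d6:3 → peak 15
Best is Job 3@3, peak 15.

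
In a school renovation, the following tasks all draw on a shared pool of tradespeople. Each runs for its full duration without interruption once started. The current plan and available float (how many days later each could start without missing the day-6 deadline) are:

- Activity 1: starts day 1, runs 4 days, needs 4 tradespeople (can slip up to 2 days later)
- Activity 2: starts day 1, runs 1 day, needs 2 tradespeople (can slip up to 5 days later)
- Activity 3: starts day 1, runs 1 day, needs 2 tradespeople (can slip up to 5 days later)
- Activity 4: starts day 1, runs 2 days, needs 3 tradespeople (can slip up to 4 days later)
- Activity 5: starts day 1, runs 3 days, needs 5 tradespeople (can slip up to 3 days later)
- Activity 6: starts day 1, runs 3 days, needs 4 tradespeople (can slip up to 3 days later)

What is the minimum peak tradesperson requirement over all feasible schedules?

Early-start (Activity 1@1, Activity 2@1, Activity 3@1, Activity 4@1, Activity 5@1, Activity 6@1) gives peak 20: d1:20  d2:16  d3:13  d4:4  d5:0  d6:0.
Shift Activity 2→5, Activity 3→6, Activity 4→5, Activity 6→4.
Schedule Activity 1@1, Activity 2@5, Activity 3@6, Activity 4@5, Activity 5@1, Activity 6@4: d1:9  d2:9  d3:9  d4:8  d5:9  d6:9 — peak 9.
Total tradesperson-days = 53 over 6 days ⇒ peak ≥ ⌈53/6⌉ = 9, so 9 is optimal.

9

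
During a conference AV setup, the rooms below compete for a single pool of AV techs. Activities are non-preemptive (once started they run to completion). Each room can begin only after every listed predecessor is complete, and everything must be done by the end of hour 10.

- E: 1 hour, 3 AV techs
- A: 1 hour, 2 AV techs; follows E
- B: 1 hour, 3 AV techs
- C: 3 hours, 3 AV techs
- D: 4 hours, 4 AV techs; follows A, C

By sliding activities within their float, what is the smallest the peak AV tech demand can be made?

4

Early-start (E@1, A@2, B@1, C@1, D@4) gives peak 9: h1:9  h2:5  h3:3  h4:4  h5:4  h6:4  h7:4  h8:0  h9:0  h10:0.
Shift B→3, C→4, D→7.
Schedule E@1, A@2, B@3, C@4, D@7: h1:3  h2:2  h3:3  h4:3  h5:3  h6:3  h7:4  h8:4  h9:4  h10:4 — peak 4.
Total AV tech-hours = 33 over 10 hours ⇒ peak ≥ ⌈33/10⌉ = 4, so 4 is optimal.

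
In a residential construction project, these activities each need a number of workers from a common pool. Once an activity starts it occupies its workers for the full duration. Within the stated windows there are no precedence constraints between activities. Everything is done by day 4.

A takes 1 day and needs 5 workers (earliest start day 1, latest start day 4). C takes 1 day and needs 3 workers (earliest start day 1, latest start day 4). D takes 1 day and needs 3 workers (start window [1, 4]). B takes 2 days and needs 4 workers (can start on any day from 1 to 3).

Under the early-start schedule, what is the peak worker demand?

15

Early-start schedule: A@1, C@1, D@1, B@1.
Load per day: day 1: 15, day 2: 4, day 3: 0, day 4: 0.
Peak is 15.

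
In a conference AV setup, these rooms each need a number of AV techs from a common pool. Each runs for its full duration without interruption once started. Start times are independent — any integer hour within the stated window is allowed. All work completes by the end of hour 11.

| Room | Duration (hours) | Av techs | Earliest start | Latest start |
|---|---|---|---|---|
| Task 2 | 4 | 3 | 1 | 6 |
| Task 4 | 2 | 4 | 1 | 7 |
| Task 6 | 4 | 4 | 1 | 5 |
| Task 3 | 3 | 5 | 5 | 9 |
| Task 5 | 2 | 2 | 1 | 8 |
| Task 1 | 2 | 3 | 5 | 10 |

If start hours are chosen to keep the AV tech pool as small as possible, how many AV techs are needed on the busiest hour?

Early-start (Task 2@1, Task 4@1, Task 6@1, Task 3@5, Task 5@1, Task 1@5) gives peak 13: h1:13  h2:13  h3:7  h4:7  h5:8  h6:8  h7:5  h8:0  h9:0  h10:0  h11:0.
Shift Task 6→3, Task 3→7, Task 5→5, Task 1→10.
Schedule Task 2@1, Task 4@1, Task 6@3, Task 3@7, Task 5@5, Task 1@10: h1:7  h2:7  h3:7  h4:7  h5:6  h6:6  h7:5  h8:5  h9:5  h10:3  h11:3 — peak 7.

7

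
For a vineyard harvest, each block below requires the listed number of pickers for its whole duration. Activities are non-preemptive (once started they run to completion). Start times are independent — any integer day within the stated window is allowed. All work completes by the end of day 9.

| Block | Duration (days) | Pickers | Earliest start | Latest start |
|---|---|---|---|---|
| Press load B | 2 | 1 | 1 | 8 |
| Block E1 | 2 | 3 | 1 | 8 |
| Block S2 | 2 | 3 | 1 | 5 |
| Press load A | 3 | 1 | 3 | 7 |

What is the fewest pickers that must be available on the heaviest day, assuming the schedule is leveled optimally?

Early-start (Press load B@1, Block E1@1, Block S2@1, Press load A@3) gives peak 7: d1:7  d2:7  d3:1  d4:1  d5:1  d6:0  d7:0  d8:0  d9:0.
Shift Block E1→3, Block S2→5, Press load A→7.
Schedule Press load B@1, Block E1@3, Block S2@5, Press load A@7: d1:1  d2:1  d3:3  d4:3  d5:3  d6:3  d7:1  d8:1  d9:1 — peak 3.

3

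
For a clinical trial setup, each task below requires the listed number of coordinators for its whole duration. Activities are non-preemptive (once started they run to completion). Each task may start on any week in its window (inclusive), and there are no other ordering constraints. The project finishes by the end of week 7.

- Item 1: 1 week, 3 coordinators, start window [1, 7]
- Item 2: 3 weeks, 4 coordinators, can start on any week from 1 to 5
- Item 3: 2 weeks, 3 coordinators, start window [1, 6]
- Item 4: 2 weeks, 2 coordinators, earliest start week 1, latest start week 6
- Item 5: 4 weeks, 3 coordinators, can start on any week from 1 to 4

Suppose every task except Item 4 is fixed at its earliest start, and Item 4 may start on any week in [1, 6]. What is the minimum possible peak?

13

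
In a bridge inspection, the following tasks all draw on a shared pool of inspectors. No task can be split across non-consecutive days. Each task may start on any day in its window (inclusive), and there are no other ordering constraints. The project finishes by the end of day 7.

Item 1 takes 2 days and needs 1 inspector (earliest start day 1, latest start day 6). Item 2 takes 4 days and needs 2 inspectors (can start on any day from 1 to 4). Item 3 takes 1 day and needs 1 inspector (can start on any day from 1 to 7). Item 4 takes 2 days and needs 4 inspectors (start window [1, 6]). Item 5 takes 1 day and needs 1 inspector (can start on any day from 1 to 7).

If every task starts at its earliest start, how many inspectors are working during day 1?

9

At early start, day 1 has: Item 1, Item 2, Item 3, Item 4, Item 5.
Demand: 1 + 2 + 1 + 4 + 1 = 9.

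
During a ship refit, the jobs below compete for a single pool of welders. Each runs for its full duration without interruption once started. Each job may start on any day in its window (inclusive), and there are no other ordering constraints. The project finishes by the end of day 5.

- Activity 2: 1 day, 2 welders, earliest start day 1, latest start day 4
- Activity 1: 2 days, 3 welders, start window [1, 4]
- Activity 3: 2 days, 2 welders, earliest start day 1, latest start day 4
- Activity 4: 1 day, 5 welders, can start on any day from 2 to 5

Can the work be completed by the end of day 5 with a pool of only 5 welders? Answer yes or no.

yes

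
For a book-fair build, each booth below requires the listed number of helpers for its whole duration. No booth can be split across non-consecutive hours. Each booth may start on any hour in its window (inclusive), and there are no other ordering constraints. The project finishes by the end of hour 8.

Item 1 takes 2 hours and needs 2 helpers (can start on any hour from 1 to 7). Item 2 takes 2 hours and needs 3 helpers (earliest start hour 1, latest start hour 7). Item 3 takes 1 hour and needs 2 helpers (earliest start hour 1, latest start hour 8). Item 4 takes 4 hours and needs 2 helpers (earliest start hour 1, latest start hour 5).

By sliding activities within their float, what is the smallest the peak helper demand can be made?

4

Early-start (Item 1@1, Item 2@1, Item 3@1, Item 4@1) gives peak 9: h1:9  h2:7  h3:2  h4:2  h5:0  h6:0  h7:0  h8:0.
Shift Item 2→3, Item 4→5.
Schedule Item 1@1, Item 2@3, Item 3@1, Item 4@5: h1:4  h2:2  h3:3  h4:3  h5:2  h6:2  h7:2  h8:2 — peak 4.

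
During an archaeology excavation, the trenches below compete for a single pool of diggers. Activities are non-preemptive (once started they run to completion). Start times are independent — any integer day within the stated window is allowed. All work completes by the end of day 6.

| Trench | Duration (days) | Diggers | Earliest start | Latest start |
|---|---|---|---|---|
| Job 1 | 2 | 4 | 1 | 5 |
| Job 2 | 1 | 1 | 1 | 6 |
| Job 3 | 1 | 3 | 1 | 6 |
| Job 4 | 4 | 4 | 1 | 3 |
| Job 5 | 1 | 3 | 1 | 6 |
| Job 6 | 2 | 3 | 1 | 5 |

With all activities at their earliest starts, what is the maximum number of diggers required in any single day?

18

Early-start schedule: Job 1@1, Job 2@1, Job 3@1, Job 4@1, Job 5@1, Job 6@1.
Load per day: day 1: 18, day 2: 11, day 3: 4, day 4: 4, day 5: 0, day 6: 0.
Peak is 18.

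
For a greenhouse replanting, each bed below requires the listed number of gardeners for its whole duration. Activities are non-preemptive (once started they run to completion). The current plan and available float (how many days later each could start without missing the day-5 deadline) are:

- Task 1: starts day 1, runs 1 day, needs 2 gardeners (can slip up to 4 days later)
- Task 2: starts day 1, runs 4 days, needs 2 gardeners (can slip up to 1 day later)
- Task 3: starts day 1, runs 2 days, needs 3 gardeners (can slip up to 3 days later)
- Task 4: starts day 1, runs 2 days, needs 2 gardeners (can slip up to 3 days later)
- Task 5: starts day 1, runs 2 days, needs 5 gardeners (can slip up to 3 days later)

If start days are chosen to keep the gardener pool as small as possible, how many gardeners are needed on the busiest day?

7

Early-start (Task 1@1, Task 2@1, Task 3@1, Task 4@1, Task 5@1) gives peak 14: d1:14  d2:12  d3:2  d4:2  d5:0.
Shift Task 4→2, Task 5→4.
Schedule Task 1@1, Task 2@1, Task 3@1, Task 4@2, Task 5@4: d1:7  d2:7  d3:4  d4:7  d5:5 — peak 7.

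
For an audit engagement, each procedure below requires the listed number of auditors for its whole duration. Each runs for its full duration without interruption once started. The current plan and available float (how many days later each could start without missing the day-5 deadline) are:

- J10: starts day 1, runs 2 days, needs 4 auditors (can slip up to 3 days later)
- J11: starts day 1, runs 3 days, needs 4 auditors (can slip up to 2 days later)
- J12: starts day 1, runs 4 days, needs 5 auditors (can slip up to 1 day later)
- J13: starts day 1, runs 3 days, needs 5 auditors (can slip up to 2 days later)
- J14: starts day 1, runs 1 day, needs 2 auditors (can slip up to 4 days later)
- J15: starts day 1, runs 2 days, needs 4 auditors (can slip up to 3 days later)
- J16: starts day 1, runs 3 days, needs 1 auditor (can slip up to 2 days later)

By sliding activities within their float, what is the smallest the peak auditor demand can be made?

15

Early-start (J10@1, J11@1, J12@1, J13@1, J14@1, J15@1, J16@1) gives peak 25: d1:25  d2:23  d3:15  d4:5  d5:0.
Shift J13→3, J15→4, J16→2.
Schedule J10@1, J11@1, J12@1, J13@3, J14@1, J15@4, J16@2: d1:15  d2:14  d3:15  d4:15  d5:9 — peak 15.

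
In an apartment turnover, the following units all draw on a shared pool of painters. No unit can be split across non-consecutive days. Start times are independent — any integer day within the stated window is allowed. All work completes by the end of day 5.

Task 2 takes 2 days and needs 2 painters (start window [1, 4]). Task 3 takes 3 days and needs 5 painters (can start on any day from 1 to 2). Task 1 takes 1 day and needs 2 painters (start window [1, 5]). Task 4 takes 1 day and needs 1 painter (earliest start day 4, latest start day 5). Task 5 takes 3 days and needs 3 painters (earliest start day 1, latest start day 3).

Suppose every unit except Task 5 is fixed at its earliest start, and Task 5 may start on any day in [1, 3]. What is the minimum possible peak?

Task 5@1: d1:12  d2:10  d3:8  d4:1  d5:0 → peak 12
Task 5@2: d1:9  d2:10  d3:8  d4:4  d5:0 → peak 10
Task 5@3: d1:9  d2:7  d3:8  d4:4  d5:3 → peak 9
Best is Task 5@3, peak 9.

9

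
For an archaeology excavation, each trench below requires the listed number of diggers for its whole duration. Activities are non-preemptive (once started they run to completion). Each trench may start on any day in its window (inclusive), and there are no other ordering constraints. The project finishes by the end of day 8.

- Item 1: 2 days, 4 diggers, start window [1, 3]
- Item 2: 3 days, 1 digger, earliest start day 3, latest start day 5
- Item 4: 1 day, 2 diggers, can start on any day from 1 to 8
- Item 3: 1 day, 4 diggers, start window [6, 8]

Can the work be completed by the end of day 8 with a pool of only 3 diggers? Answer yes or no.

The minimum achievable peak is 4; 3 < 4, so no feasible schedule stays within the cap.

no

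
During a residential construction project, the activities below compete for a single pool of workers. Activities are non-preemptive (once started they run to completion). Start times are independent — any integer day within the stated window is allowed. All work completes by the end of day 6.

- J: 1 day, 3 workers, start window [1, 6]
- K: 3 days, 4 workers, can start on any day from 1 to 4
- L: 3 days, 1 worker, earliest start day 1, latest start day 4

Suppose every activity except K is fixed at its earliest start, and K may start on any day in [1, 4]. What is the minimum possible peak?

4

K@1: d1:8  d2:5  d3:5  d4:0  d5:0  d6:0 → peak 8
K@2: d1:4  d2:5  d3:5  d4:4  d5:0  d6:0 → peak 5
K@3: d1:4  d2:1  d3:5  d4:4  d5:4  d6:0 → peak 5
K@4: d1:4  d2:1  d3:1  d4:4  d5:4  d6:4 → peak 4
Best is K@4, peak 4.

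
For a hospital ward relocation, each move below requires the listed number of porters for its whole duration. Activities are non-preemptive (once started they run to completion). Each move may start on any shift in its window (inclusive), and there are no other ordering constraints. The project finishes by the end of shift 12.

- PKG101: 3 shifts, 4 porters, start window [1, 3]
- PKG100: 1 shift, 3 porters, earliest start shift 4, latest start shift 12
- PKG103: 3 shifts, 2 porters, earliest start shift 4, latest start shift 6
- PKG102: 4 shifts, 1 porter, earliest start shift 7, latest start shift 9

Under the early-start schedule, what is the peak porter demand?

5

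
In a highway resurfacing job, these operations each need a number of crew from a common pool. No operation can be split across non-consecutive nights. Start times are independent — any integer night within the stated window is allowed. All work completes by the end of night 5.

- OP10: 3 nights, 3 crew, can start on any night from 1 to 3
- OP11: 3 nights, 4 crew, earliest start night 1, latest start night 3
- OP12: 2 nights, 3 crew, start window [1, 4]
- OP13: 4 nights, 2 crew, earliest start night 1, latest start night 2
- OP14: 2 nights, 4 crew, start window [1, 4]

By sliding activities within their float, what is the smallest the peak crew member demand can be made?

Early-start (OP10@1, OP11@1, OP12@1, OP13@1, OP14@1) gives peak 16: n1:16  n2:16  n3:9  n4:2  n5:0.
Shift OP12→4, OP14→4.
Schedule OP10@1, OP11@1, OP12@4, OP13@1, OP14@4: n1:9  n2:9  n3:9  n4:9  n5:7 — peak 9.
Total crew member-nights = 43 over 5 nights ⇒ peak ≥ ⌈43/5⌉ = 9, so 9 is optimal.

9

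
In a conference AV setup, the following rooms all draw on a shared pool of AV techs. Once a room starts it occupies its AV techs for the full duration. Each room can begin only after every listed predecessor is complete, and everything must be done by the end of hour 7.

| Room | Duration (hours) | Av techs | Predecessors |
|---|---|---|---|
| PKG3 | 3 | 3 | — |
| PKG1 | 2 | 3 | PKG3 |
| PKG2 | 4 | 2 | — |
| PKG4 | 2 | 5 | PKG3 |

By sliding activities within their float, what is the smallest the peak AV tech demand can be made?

5

Early-start (PKG3@1, PKG1@4, PKG2@1, PKG4@4) gives peak 10: h1:5  h2:5  h3:5  h4:10  h5:8  h6:0  h7:0.
Shift PKG4→6.
Schedule PKG3@1, PKG1@4, PKG2@1, PKG4@6: h1:5  h2:5  h3:5  h4:5  h5:3  h6:5  h7:5 — peak 5.
Total AV tech-hours = 33 over 7 hours ⇒ peak ≥ ⌈33/7⌉ = 5, so 5 is optimal.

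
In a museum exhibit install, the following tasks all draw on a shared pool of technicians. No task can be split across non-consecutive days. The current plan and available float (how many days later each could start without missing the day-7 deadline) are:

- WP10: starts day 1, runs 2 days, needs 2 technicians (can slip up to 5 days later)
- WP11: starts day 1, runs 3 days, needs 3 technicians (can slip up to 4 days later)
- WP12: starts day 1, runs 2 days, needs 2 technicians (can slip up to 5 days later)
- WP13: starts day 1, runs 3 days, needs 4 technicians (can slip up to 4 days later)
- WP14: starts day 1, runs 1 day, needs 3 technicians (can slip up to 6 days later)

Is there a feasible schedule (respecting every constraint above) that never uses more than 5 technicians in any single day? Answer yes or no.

Schedule WP10@1, WP11@1, WP12@3, WP13@5, WP14@4: d1:5  d2:5  d3:5  d4:5  d5:4  d6:4  d7:4 — peak 5 ≤ 5.

yes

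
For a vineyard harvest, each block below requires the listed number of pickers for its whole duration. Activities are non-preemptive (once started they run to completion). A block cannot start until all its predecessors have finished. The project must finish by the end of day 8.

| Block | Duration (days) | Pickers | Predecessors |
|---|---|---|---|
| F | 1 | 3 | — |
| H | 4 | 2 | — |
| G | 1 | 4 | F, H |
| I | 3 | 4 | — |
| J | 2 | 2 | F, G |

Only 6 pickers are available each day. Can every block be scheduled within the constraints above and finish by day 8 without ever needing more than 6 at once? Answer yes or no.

Schedule F@1, H@1, G@5, I@2, J@6: d1:5  d2:6  d3:6  d4:6  d5:4  d6:2  d7:2  d8:0 — peak 6 ≤ 6.

yes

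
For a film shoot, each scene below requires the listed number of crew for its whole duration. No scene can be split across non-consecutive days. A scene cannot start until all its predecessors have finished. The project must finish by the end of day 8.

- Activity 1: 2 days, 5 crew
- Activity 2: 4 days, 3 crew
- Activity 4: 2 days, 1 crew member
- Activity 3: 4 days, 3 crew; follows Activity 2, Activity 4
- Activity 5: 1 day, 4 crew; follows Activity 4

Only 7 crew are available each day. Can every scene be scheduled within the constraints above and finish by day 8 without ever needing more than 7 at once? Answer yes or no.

The minimum achievable peak is 8; 7 < 8, so no feasible schedule stays within the cap.

no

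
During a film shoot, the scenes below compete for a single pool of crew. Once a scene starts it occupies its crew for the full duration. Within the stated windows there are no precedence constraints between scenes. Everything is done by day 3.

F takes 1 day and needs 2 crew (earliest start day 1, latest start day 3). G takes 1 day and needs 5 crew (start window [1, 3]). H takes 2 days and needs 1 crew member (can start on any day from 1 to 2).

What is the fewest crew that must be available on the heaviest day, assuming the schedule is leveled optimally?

5

Early-start (F@1, G@1, H@1) gives peak 8: d1:8  d2:1  d3:0.
Shift G→3.
Schedule F@1, G@3, H@1: d1:3  d2:1  d3:5 — peak 5.
No arrangement of the 18 feasible schedules does better.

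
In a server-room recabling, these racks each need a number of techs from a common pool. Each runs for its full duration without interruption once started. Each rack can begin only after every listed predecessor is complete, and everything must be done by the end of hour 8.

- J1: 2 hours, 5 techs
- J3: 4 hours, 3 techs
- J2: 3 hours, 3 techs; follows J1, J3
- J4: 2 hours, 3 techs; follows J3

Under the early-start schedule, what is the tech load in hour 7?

3

At early start, hour 7 has: J2.
Demand: 3 = 3.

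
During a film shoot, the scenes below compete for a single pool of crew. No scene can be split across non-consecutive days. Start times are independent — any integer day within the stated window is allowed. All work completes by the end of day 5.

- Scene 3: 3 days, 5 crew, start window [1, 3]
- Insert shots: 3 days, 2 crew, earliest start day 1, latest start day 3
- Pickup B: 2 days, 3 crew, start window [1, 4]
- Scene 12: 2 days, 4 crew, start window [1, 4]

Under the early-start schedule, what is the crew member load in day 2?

At early start, day 2 has: Scene 3, Insert shots, Pickup B, Scene 12.
Demand: 5 + 2 + 3 + 4 = 14.

14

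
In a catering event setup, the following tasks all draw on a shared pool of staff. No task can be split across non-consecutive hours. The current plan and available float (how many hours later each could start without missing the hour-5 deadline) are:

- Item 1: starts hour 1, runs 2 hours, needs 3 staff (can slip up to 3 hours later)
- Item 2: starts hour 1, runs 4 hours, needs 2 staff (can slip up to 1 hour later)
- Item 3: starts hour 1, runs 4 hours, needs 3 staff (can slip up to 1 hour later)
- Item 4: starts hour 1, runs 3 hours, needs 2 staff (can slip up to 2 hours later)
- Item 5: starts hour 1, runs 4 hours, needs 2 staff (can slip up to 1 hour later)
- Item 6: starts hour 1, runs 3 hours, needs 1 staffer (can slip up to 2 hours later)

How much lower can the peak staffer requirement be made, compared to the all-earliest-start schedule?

Early-start peak: h1:13  h2:13  h3:10  h4:7  h5:0 ⇒ 13.
Leveled (Item 1@1, Item 2@1, Item 3@1, Item 4@3, Item 5@1, Item 6@3): h1:10  h2:10  h3:10  h4:10  h5:3 ⇒ 10.
Reduction 13 − 10 = 3.

3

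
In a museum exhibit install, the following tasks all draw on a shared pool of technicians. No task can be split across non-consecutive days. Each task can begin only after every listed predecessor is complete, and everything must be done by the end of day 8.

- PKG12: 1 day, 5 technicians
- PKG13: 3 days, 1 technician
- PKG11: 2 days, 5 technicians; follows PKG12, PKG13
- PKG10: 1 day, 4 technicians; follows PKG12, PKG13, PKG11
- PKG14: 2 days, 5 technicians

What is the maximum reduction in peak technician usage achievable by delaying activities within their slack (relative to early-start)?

5

Early-start peak: d1:11  d2:6  d3:1  d4:5  d5:5  d6:4  d7:0  d8:0 ⇒ 11.
Leveled (PKG12@1, PKG13@1, PKG11@4, PKG10@6, PKG14@2): d1:6  d2:6  d3:6  d4:5  d5:5  d6:4  d7:0  d8:0 ⇒ 6.
Reduction 11 − 6 = 5.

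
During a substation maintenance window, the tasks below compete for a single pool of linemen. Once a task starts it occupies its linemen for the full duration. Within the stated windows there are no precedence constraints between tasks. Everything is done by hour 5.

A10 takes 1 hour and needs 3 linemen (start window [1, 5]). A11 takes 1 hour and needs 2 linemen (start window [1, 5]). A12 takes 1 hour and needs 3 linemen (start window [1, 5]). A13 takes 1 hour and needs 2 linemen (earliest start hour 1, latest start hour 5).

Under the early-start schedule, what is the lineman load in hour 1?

10

At early start, hour 1 has: A10, A11, A12, A13.
Demand: 3 + 2 + 3 + 2 = 10.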